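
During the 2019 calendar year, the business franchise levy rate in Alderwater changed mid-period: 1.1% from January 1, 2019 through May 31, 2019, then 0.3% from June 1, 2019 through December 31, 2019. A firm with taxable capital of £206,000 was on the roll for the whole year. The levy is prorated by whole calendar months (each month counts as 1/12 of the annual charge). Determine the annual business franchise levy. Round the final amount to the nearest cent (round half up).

£1,304.67

January 1 – May 31, 2019: 5 months at 1.1% → £206,000 × 1.1% × 5/12 = £944.1667
June 1 – December 31, 2019: 7 months at 0.3% → £206,000 × 0.3% × 7/12 = £360.5000
Total = £1,304.6667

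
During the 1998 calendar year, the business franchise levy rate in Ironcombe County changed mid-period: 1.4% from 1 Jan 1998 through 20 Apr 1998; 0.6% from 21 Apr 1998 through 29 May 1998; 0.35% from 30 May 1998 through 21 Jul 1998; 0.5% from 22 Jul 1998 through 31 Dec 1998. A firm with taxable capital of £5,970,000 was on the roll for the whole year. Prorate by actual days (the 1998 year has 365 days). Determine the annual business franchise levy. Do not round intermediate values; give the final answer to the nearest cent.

1 Jan – 20 Apr 1998: 110 days at 1.4% → £5,970,000 × 1.4% × 110/365 = £25,188.4932
21 Apr – 29 May 1998: 39 days at 0.6% → £5,970,000 × 0.6% × 39/365 = £3,827.3425
30 May – 21 Jul 1998: 53 days at 0.35% → £5,970,000 × 0.35% × 53/365 = £3,034.0685
22 Jul – 31 Dec 1998: 163 days at 0.5% → £5,970,000 × 0.5% × 163/365 = £13,330.2740
Total = £45,380.1781

£45,380.18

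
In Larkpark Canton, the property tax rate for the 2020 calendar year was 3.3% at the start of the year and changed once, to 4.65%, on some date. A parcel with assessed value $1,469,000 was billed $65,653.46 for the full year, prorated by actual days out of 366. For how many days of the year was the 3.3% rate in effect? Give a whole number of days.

Let d = days at the first rate; then 366 − d days at the second rate.
$1,469,000 × [3.3%·d + 4.65%·(366−d)] / 366 = $65,653.46
Solving gives d = 49, so the new rate took effect on 19 Feb 2020.

49 days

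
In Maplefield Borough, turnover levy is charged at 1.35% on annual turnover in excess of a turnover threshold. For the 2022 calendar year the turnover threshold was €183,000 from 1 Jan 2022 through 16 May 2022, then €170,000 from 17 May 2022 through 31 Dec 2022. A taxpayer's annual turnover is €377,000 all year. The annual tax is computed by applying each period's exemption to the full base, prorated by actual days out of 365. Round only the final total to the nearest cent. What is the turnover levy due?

1 Jan – 16 May 2022: 136 days, exemption €183,000 → (€377,000 − €183,000) × 1.35% × 136/365 = €975.8466
17 May – 31 Dec 2022: 229 days, exemption €170,000 → (€377,000 − €170,000) × 1.35% × 229/365 = €1,753.2616
Total = €2,729.1082

€2,729.11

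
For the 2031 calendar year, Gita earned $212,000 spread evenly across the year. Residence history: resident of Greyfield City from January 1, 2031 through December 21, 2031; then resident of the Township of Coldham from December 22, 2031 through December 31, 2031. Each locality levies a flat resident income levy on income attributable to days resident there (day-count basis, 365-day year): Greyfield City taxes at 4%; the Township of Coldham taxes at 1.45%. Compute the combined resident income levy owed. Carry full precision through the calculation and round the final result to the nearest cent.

Greyfield City, January 1 – December 21, 2031: 355 days → $212,000 × 4% × 355/365 = $8,247.6712
The Township of Coldham, December 22 – December 31, 2031: 10 days → $212,000 × 1.45% × 10/365 = $84.2192
Total = $8,331.8904

$8,331.89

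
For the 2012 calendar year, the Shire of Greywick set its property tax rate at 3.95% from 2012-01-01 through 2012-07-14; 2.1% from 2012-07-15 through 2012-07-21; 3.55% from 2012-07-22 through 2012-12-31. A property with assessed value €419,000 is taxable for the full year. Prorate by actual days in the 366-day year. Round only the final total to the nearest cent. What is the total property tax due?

€15,655.83

2012-01-01 to 2012-07-14: 196 days at 3.95% → €419,000 × 3.95% × 196/366 = €8,863.1093
2012-07-15 to 2012-07-21: 7 days at 2.1% → €419,000 × 2.1% × 7/366 = €168.2869
2012-07-22 to 2012-12-31: 163 days at 3.55% → €419,000 × 3.55% × 163/366 = €6,624.4358
Total = €15,655.8320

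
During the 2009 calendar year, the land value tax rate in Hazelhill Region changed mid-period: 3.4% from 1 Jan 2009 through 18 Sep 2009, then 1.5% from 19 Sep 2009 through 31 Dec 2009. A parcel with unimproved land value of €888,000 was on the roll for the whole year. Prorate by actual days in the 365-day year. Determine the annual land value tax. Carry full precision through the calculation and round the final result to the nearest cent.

€25,384.64

1 Jan – 18 Sep 2009: 261 days at 3.4% → €888,000 × 3.4% × 261/365 = €21,589.3479
19 Sep – 31 Dec 2009: 104 days at 1.5% → €888,000 × 1.5% × 104/365 = €3,795.2877
Total = €25,384.6356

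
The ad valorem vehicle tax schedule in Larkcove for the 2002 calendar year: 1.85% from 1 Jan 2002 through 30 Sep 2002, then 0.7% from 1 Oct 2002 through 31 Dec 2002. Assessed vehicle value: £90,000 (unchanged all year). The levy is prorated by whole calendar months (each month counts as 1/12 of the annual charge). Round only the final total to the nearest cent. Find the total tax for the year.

1 Jan – 30 Sep 2002: 9 months at 1.85% → £90,000 × 1.85% × 9/12 = £1,248.7500
1 Oct – 31 Dec 2002: 3 months at 0.7% → £90,000 × 0.7% × 3/12 = £157.5000
Total = £1,406.2500

£1,406.25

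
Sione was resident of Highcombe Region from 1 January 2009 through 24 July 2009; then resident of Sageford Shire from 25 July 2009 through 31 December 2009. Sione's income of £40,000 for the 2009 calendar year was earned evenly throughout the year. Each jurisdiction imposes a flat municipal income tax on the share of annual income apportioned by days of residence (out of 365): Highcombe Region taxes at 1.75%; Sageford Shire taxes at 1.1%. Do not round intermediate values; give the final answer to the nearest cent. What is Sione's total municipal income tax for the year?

£586.03

Highcombe Region, 1 January – 24 July 2009: 205 days → £40,000 × 1.75% × 205/365 = £393.1507
Sageford Shire, 25 July – 31 December 2009: 160 days → £40,000 × 1.1% × 160/365 = £192.8767
Total = £586.0274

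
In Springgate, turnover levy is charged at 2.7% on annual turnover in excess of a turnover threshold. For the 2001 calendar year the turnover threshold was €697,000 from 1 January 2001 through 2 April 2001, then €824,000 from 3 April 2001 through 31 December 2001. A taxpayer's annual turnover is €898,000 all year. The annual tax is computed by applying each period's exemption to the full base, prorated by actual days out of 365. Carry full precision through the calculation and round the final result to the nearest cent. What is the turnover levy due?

1 January – 2 April 2001: 92 days, exemption €697,000 → (€898,000 − €697,000) × 2.7% × 92/365 = €1,367.9014
3 April – 31 December 2001: 273 days, exemption €824,000 → (€898,000 − €824,000) × 2.7% × 273/365 = €1,494.3945
Total = €2,862.2959

€2,862.30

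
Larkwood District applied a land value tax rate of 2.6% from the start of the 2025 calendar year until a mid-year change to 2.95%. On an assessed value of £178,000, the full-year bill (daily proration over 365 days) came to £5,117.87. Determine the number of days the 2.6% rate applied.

Let d = days at the first rate; then 365 − d days at the second rate.
£178,000 × [2.6%·d + 2.95%·(365−d)] / 365 = £5,117.87
Solving gives d = 78, so the new rate took effect on 20 Mar 2025.

78 days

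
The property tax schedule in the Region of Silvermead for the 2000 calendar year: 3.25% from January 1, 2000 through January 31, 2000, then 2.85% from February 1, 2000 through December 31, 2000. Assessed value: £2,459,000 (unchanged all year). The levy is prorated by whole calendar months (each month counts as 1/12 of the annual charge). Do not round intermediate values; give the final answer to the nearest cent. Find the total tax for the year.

January 1 – January 31, 2000: 1 month at 3.25% → £2,459,000 × 3.25% × 1/12 = £6,659.7917
February 1 – December 31, 2000: 11 months at 2.85% → £2,459,000 × 2.85% × 11/12 = £64,241.3750
Total = £70,901.1667

£70,901.17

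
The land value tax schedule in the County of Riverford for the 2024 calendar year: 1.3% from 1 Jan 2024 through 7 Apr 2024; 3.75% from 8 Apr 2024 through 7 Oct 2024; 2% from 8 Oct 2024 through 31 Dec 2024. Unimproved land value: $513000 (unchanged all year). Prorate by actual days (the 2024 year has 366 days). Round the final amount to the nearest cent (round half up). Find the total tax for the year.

1 Jan – 7 Apr 2024: 98 days at 1.3% → $513000 × 1.3% × 98/366 = $1785.6885
8 Apr – 7 Oct 2024: 183 days at 3.75% → $513000 × 3.75% × 183/366 = $9618.7500
8 Oct – 31 Dec 2024: 85 days at 2% → $513000 × 2% × 85/366 = $2382.7869
Total = $13787.2254

$13787.23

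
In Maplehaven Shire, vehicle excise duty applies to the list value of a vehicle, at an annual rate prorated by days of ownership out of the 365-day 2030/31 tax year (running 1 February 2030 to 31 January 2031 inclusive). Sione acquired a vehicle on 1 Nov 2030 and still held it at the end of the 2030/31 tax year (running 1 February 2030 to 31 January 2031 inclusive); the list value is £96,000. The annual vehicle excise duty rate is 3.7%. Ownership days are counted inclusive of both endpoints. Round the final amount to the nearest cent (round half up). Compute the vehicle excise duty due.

£895.30

Days held (1 Nov 2030 – 31 Jan 2031): 92 out of 365
Tax = £96,000 × 3.7% × 92/365 = £895.2986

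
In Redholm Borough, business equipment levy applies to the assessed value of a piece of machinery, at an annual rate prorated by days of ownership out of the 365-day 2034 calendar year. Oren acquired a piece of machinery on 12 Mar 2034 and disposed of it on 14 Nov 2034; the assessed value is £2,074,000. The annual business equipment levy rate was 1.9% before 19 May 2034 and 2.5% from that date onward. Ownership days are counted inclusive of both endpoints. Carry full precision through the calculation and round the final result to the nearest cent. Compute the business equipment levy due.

12 Mar – 18 May 2034: 68 days at 1.9% → £2,074,000 × 1.9% × 68/365 = £7,341.3918
19 May – 14 Nov 2034: 180 days at 2.5% → £2,074,000 × 2.5% × 180/365 = £25,569.8630
Total = £32,911.2548

£32,911.25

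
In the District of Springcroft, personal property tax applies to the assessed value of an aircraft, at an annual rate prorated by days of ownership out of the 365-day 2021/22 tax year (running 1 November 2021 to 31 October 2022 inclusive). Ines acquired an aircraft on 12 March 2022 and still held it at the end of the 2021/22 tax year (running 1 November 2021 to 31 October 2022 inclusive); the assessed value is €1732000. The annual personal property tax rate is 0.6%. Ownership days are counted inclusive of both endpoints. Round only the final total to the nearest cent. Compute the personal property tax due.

Days held (12 March – 31 October 2022): 234 out of 365
Tax = €1732000 × 0.6% × 234/365 = €6662.2685

€6662.27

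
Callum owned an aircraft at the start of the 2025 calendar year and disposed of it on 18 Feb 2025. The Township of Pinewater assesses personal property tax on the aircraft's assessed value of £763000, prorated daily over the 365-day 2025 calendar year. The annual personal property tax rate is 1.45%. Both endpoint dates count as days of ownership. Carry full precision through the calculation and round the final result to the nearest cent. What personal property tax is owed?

£1485.24

Days held (1 Jan – 18 Feb 2025): 49 out of 365
Tax = £763000 × 1.45% × 49/365 = £1485.2370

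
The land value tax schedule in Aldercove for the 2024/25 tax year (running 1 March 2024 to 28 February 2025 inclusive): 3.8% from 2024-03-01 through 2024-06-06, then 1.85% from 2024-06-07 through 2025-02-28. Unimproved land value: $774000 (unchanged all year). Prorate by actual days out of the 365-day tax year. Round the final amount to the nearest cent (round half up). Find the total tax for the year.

2024-03-01 to 2024-06-06: 98 days at 3.8% → $774000 × 3.8% × 98/365 = $7896.9205
2024-06-07 to 2025-02-28: 267 days at 1.85% → $774000 × 1.85% × 267/365 = $10474.4466
Total = $18371.3671

$18371.37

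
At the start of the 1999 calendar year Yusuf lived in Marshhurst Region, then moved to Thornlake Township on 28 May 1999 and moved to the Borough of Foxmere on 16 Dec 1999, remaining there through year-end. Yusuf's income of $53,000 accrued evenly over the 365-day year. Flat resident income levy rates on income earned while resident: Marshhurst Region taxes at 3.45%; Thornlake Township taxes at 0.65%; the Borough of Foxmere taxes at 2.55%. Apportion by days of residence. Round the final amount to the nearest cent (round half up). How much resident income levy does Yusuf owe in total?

Marshhurst Region, 1 Jan – 27 May 1999: 147 days → $53,000 × 3.45% × 147/365 = $736.4096
Thornlake Township, 28 May – 15 Dec 1999: 202 days → $53,000 × 0.65% × 202/365 = $190.6548
The Borough of Foxmere, 16 Dec – 31 Dec 1999: 16 days → $53,000 × 2.55% × 16/365 = $59.2438
Total = $986.3082

$986.31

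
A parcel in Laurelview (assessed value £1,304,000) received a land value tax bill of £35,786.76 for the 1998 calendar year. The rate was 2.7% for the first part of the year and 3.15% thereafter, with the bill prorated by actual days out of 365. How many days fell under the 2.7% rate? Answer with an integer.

Let d = days at the first rate; then 365 − d days at the second rate.
£1,304,000 × [2.7%·d + 3.15%·(365−d)] / 365 = £35,786.76
Solving gives d = 329, so the new rate took effect on 26 Nov 1998.

329 days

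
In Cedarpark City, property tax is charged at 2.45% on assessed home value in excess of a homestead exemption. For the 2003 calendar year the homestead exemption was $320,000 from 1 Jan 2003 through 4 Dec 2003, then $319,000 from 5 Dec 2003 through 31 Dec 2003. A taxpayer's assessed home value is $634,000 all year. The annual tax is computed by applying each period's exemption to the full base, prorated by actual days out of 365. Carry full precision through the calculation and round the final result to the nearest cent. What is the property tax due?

$7,694.81

1 Jan – 4 Dec 2003: 338 days, exemption $320,000 → ($634,000 − $320,000) × 2.45% × 338/365 = $7,123.9288
5 Dec – 31 Dec 2003: 27 days, exemption $319,000 → ($634,000 − $319,000) × 2.45% × 27/365 = $570.8836
Total = $7,694.8123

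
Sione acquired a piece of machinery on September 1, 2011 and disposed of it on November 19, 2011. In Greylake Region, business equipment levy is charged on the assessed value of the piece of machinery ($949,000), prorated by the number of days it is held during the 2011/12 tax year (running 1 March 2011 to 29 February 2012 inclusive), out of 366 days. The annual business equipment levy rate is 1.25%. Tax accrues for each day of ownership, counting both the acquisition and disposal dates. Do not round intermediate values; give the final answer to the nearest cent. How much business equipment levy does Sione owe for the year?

$2,592.90

Days held (September 1 – November 19, 2011): 80 out of 366
Tax = $949,000 × 1.25% × 80/366 = $2,592.8962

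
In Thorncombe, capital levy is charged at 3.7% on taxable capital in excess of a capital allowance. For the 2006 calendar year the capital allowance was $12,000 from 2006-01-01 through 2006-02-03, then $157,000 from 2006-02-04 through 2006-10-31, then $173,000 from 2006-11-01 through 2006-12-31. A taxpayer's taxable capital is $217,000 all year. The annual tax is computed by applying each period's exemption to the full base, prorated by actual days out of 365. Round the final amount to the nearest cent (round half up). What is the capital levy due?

$2,620.82

2006-01-01 to 2006-02-03: 34 days, exemption $12,000 → ($217,000 − $12,000) × 3.7% × 34/365 = $706.5479
2006-02-04 to 2006-10-31: 270 days, exemption $157,000 → ($217,000 − $157,000) × 3.7% × 270/365 = $1,642.1918
2006-11-01 to 2006-12-31: 61 days, exemption $173,000 → ($217,000 − $173,000) × 3.7% × 61/365 = $272.0767
Total = $2,620.8164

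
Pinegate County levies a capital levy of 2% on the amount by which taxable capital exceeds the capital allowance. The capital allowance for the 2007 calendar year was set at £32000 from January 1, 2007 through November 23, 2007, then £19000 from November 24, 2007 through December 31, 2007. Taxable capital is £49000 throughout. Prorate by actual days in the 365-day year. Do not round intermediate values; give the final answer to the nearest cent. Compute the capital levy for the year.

£367.07

January 1 – November 23, 2007: 327 days, exemption £32000 → (£49000 − £32000) × 2% × 327/365 = £304.6027
November 24 – December 31, 2007: 38 days, exemption £19000 → (£49000 − £19000) × 2% × 38/365 = £62.4658
Total = £367.0685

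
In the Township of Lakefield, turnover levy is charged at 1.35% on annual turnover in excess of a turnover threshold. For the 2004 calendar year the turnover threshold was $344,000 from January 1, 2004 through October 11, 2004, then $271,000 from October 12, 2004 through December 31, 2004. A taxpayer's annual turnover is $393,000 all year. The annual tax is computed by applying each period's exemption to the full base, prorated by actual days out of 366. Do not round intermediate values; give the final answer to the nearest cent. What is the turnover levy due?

January 1 – October 11, 2004: 285 days, exemption $344,000 → ($393,000 − $344,000) × 1.35% × 285/366 = $515.1025
October 12 – December 31, 2004: 81 days, exemption $271,000 → ($393,000 − $271,000) × 1.35% × 81/366 = $364.5000
Total = $879.6025

$879.60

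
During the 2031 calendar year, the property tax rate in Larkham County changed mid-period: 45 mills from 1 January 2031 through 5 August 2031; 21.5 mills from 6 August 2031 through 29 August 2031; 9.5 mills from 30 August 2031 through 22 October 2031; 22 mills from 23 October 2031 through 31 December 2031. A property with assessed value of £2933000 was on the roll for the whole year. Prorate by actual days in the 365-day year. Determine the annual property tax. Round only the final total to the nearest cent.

£99111.29

1 January – 5 August 2031: 217 days at 45 mills → £2933000 × 4.5% × 217/365 = £78467.7945
6 August – 29 August 2031: 24 days at 21.5 mills → £2933000 × 2.15% × 24/365 = £4146.3781
30 August – 22 October 2031: 54 days at 9.5 mills → £2933000 × 0.95% × 54/365 = £4122.2712
23 October – 31 December 2031: 70 days at 22 mills → £2933000 × 2.2% × 70/365 = £12374.8493
Total = £99111.2932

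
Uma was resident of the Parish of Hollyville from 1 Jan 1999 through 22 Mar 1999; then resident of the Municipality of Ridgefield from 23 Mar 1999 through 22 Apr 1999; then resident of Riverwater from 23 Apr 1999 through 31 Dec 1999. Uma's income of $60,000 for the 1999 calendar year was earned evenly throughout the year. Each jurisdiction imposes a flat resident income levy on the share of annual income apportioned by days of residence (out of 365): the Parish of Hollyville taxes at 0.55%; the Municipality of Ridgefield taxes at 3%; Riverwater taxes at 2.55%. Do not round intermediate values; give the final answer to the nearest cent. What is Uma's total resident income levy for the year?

The Parish of Hollyville, 1 Jan – 22 Mar 1999: 81 days → $60,000 × 0.55% × 81/365 = $73.2329
The Municipality of Ridgefield, 23 Mar – 22 Apr 1999: 31 days → $60,000 × 3% × 31/365 = $152.8767
Riverwater, 23 Apr – 31 Dec 1999: 253 days → $60,000 × 2.55% × 253/365 = $1,060.5205
Total = $1,286.6301

$1,286.63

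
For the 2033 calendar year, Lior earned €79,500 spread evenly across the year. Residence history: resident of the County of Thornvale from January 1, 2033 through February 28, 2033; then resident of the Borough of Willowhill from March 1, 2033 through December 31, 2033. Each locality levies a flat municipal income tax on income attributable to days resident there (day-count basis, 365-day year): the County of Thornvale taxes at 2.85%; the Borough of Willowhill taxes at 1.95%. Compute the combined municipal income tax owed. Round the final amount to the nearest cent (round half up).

€1,665.91

The County of Thornvale, January 1 – February 28, 2033: 59 days → €79,500 × 2.85% × 59/365 = €366.2445
The Borough of Willowhill, March 1 – December 31, 2033: 306 days → €79,500 × 1.95% × 306/365 = €1,299.6616
Total = €1,665.9062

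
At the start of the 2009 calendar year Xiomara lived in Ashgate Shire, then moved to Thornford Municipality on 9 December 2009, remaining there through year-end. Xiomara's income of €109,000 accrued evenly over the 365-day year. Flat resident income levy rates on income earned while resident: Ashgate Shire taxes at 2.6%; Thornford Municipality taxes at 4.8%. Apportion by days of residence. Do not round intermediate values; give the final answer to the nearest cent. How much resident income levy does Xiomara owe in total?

€2,985.11

Ashgate Shire, 1 January – 8 December 2009: 342 days → €109,000 × 2.6% × 342/365 = €2,655.4192
Thornford Municipality, 9 December – 31 December 2009: 23 days → €109,000 × 4.8% × 23/365 = €329.6877
Total = €2,985.1068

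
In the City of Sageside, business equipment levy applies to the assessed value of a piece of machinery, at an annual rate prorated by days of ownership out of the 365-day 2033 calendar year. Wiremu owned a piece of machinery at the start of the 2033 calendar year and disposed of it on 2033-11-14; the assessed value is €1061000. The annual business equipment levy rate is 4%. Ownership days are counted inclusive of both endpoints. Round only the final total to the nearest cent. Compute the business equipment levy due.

€36975.12

Days held (2033-01-01 to 2033-11-14): 318 out of 365
Tax = €1061000 × 4% × 318/365 = €36975.1233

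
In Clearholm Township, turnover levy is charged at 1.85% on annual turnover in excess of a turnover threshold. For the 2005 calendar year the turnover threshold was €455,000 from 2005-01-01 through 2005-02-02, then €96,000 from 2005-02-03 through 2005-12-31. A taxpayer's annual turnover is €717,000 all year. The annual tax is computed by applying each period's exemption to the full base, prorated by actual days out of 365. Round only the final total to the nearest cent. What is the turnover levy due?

€10,888.04

2005-01-01 to 2005-02-02: 33 days, exemption €455,000 → (€717,000 − €455,000) × 1.85% × 33/365 = €438.2219
2005-02-03 to 2005-12-31: 332 days, exemption €96,000 → (€717,000 − €96,000) × 1.85% × 332/365 = €10,449.8137
Total = €10,888.0356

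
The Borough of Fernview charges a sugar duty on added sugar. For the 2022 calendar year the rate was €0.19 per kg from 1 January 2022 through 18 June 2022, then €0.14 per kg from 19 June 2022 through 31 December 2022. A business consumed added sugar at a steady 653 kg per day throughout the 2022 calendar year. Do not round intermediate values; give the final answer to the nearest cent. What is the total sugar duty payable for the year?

1 January – 18 June 2022: 169 days × 653 kg/day = 110,357 kg at €0.19/kg → €20,967.83
19 June – 31 December 2022: 196 days × 653 kg/day = 127,988 kg at €0.14/kg → €17,918.32

€38,886.15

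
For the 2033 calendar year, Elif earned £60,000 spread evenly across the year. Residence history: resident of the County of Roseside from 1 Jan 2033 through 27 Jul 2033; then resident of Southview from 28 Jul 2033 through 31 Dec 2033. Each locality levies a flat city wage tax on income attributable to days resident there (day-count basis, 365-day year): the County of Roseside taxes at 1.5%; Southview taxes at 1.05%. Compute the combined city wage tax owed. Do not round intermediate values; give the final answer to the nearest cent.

£783.86

The County of Roseside, 1 Jan – 27 Jul 2033: 208 days → £60,000 × 1.5% × 208/365 = £512.8767
Southview, 28 Jul – 31 Dec 2033: 157 days → £60,000 × 1.05% × 157/365 = £270.9863
Total = £783.8630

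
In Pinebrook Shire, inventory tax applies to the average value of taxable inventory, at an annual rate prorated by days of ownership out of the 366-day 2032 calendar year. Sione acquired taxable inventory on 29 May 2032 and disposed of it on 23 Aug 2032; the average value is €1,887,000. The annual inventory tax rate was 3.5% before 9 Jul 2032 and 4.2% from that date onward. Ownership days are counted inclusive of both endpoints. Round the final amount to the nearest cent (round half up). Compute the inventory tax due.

29 May – 8 Jul 2032: 41 days at 3.5% → €1,887,000 × 3.5% × 41/366 = €7,398.4836
9 Jul – 23 Aug 2032: 46 days at 4.2% → €1,887,000 × 4.2% × 46/366 = €9,960.8852
Total = €17,359.3689

€17,359.37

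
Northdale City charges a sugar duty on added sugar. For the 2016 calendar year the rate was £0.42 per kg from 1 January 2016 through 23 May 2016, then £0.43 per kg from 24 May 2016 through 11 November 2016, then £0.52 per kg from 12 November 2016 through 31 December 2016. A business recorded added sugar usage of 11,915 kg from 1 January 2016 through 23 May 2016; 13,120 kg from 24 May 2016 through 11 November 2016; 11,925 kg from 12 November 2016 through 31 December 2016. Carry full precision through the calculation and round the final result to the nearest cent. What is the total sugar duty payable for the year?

1 January – 23 May 2016: 11,915 kg at £0.42/kg → £5,004.30
24 May – 11 November 2016: 13,120 kg at £0.43/kg → £5,641.60
12 November – 31 December 2016: 11,925 kg at £0.52/kg → £6,201.00

£16,846.90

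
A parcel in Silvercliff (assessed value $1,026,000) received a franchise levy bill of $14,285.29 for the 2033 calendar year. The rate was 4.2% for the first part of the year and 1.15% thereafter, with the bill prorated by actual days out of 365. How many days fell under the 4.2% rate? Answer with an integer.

Let d = days at the first rate; then 365 − d days at the second rate.
$1,026,000 × [4.2%·d + 1.15%·(365−d)] / 365 = $14,285.29
Solving gives d = 29, so the new rate took effect on January 30, 2033.

29 days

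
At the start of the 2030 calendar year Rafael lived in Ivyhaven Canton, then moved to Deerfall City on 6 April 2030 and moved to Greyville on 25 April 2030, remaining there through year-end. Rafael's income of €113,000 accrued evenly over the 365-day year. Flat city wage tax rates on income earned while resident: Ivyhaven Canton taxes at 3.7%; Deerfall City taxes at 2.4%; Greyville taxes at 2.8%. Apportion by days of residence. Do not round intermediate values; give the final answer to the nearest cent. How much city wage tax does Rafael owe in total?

€3,405.17

Ivyhaven Canton, 1 January – 5 April 2030: 95 days → €113,000 × 3.7% × 95/365 = €1,088.2055
Deerfall City, 6 April – 24 April 2030: 19 days → €113,000 × 2.4% × 19/365 = €141.1726
Greyville, 25 April – 31 December 2030: 251 days → €113,000 × 2.8% × 251/365 = €2,175.7918
Total = €3,405.1699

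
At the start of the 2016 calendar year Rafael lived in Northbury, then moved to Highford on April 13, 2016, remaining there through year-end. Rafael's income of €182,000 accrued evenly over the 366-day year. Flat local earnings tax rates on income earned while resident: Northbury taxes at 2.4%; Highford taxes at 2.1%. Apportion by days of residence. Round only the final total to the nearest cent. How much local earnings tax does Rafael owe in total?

€3,975.66

Northbury, January 1 – April 12, 2016: 103 days → €182,000 × 2.4% × 103/366 = €1,229.2459
Highford, April 13 – December 31, 2016: 263 days → €182,000 × 2.1% × 263/366 = €2,746.4098
Total = €3,975.6557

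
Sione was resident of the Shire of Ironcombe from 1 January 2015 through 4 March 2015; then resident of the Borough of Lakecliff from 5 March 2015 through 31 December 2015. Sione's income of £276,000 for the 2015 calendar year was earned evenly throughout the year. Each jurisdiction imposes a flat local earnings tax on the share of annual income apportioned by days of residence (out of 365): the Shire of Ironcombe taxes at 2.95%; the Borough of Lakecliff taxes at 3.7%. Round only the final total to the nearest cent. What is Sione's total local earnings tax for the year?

£9,854.71

The Shire of Ironcombe, 1 January – 4 March 2015: 63 days → £276,000 × 2.95% × 63/365 = £1,405.3315
The Borough of Lakecliff, 5 March – 31 December 2015: 302 days → £276,000 × 3.7% × 302/365 = £8,449.3808
Total = £9,854.7123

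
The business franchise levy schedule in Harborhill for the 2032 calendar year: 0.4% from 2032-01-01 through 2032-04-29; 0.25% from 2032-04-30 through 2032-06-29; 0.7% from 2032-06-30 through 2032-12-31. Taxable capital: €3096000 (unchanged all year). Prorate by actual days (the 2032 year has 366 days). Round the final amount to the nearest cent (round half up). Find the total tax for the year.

2032-01-01 to 2032-04-29: 120 days at 0.4% → €3096000 × 0.4% × 120/366 = €4060.3279
2032-04-30 to 2032-06-29: 61 days at 0.25% → €3096000 × 0.25% × 61/366 = €1290.0000
2032-06-30 to 2032-12-31: 185 days at 0.7% → €3096000 × 0.7% × 185/366 = €10954.4262
Total = €16304.7541

€16304.75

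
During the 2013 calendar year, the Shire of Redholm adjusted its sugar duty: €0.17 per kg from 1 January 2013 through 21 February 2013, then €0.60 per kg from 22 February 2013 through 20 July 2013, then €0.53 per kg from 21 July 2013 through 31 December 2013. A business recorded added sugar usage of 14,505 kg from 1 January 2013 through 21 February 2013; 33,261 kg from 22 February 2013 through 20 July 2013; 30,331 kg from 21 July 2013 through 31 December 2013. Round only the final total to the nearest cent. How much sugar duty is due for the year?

1 January – 21 February 2013: 14,505 kg at €0.17/kg → €2,465.85
22 February – 20 July 2013: 33,261 kg at €0.60/kg → €19,956.60
21 July – 31 December 2013: 30,331 kg at €0.53/kg → €16,075.43

€38,497.88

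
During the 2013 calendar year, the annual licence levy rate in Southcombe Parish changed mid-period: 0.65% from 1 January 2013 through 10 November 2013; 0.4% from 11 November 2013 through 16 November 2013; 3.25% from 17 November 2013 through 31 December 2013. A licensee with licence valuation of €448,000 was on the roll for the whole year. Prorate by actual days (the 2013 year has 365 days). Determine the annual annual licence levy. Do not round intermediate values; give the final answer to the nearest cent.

€4,329.64

1 January – 10 November 2013: 314 days at 0.65% → €448,000 × 0.65% × 314/365 = €2,505.1178
11 November – 16 November 2013: 6 days at 0.4% → €448,000 × 0.4% × 6/365 = €29.4575
17 November – 31 December 2013: 45 days at 3.25% → €448,000 × 3.25% × 45/365 = €1,795.0685
Total = €4,329.6438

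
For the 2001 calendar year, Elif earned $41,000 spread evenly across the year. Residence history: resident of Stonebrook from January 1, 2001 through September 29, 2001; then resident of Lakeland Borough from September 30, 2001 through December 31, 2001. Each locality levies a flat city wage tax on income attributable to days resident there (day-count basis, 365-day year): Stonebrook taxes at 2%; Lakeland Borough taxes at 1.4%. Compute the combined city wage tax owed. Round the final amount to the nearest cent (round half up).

Stonebrook, January 1 – September 29, 2001: 272 days → $41,000 × 2% × 272/365 = $611.0685
Lakeland Borough, September 30 – December 31, 2001: 93 days → $41,000 × 1.4% × 93/365 = $146.2521
Total = $757.3205

$757.32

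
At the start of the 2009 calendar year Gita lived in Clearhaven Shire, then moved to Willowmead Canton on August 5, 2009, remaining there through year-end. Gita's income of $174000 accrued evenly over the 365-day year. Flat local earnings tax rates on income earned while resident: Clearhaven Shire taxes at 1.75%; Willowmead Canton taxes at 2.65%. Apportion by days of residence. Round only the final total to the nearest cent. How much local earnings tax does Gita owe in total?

Clearhaven Shire, January 1 – August 4, 2009: 216 days → $174000 × 1.75% × 216/365 = $1801.9726
Willowmead Canton, August 5 – December 31, 2009: 149 days → $174000 × 2.65% × 149/365 = $1882.2986
Total = $3684.2712

$3684.27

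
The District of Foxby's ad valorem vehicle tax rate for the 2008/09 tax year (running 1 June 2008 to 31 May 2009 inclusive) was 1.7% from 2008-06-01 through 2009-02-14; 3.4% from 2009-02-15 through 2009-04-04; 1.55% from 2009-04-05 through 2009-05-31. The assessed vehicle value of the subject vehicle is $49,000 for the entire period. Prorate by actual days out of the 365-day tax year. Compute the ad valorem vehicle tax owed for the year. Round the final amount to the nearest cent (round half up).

$933.35

2008-06-01 to 2009-02-14: 259 days at 1.7% → $49,000 × 1.7% × 259/365 = $591.0877
2009-02-15 to 2009-04-04: 49 days at 3.4% → $49,000 × 3.4% × 49/365 = $223.6548
2009-04-05 to 2009-05-31: 57 days at 1.55% → $49,000 × 1.55% × 57/365 = $118.6068
Total = $933.3493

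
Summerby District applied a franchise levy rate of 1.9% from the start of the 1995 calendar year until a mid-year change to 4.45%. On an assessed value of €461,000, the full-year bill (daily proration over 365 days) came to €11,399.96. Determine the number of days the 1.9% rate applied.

283 days

Let d = days at the first rate; then 365 − d days at the second rate.
€461,000 × [1.9%·d + 4.45%·(365−d)] / 365 = €11,399.96
Solving gives d = 283, so the new rate took effect on 11 October 1995.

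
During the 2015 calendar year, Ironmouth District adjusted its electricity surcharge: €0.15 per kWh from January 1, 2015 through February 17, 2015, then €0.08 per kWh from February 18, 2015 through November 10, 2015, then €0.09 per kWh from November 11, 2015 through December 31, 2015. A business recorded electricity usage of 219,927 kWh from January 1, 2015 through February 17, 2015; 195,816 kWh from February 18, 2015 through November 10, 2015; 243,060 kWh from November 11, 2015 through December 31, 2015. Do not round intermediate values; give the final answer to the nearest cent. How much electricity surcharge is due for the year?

€70,529.73

January 1 – February 17, 2015: 219,927 kWh at €0.15/kWh → €32,989.05
February 18 – November 10, 2015: 195,816 kWh at €0.08/kWh → €15,665.28
November 11 – December 31, 2015: 243,060 kWh at €0.09/kWh → €21,875.40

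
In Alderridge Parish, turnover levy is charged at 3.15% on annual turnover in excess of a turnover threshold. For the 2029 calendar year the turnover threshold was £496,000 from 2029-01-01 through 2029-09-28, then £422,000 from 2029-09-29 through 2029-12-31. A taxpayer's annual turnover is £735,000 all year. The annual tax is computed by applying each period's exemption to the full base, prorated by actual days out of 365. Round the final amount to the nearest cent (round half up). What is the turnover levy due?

£8,128.81

2029-01-01 to 2029-09-28: 271 days, exemption £496,000 → (£735,000 − £496,000) × 3.15% × 271/365 = £5,589.6534
2029-09-29 to 2029-12-31: 94 days, exemption £422,000 → (£735,000 − £422,000) × 3.15% × 94/365 = £2,539.1589
Total = £8,128.8123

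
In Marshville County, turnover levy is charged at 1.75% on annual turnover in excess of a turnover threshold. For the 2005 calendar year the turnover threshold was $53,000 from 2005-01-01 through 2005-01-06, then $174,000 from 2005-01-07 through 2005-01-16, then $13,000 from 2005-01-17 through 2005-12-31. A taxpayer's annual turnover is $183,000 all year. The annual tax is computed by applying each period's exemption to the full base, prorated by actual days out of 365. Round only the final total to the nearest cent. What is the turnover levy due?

2005-01-01 to 2005-01-06: 6 days, exemption $53,000 → ($183,000 − $53,000) × 1.75% × 6/365 = $37.3973
2005-01-07 to 2005-01-16: 10 days, exemption $174,000 → ($183,000 − $174,000) × 1.75% × 10/365 = $4.3151
2005-01-17 to 2005-12-31: 349 days, exemption $13,000 → ($183,000 − $13,000) × 1.75% × 349/365 = $2,844.5890
Total = $2,886.3014

$2,886.30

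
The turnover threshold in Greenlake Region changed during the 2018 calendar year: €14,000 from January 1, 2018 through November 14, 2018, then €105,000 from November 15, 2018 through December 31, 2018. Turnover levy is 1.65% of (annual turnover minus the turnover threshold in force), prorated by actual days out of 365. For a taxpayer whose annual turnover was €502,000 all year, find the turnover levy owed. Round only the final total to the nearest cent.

January 1 – November 14, 2018: 318 days, exemption €14,000 → (€502,000 − €14,000) × 1.65% × 318/365 = €7,015.1671
November 15 – December 31, 2018: 47 days, exemption €105,000 → (€502,000 − €105,000) × 1.65% × 47/365 = €843.4890
Total = €7,858.6562

€7,858.66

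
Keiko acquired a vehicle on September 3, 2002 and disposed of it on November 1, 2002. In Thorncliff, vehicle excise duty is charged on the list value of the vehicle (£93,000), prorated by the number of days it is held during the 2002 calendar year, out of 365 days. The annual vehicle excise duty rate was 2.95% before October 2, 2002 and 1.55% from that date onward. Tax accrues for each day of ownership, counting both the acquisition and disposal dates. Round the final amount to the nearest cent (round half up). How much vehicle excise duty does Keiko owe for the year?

September 3 – October 1, 2002: 29 days at 2.95% → £93,000 × 2.95% × 29/365 = £217.9767
October 2 – November 1, 2002: 31 days at 1.55% → £93,000 × 1.55% × 31/365 = £122.4288
Total = £340.4055

£340.41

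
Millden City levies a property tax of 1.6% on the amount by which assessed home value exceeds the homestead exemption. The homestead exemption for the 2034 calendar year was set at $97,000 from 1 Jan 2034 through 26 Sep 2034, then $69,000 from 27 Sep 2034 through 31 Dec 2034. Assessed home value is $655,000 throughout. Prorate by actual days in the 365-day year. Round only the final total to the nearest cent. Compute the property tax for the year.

1 Jan – 26 Sep 2034: 269 days, exemption $97,000 → ($655,000 − $97,000) × 1.6% × 269/365 = $6,579.8137
27 Sep – 31 Dec 2034: 96 days, exemption $69,000 → ($655,000 − $69,000) × 1.6% × 96/365 = $2,466.0164
Total = $9,045.8301

$9,045.83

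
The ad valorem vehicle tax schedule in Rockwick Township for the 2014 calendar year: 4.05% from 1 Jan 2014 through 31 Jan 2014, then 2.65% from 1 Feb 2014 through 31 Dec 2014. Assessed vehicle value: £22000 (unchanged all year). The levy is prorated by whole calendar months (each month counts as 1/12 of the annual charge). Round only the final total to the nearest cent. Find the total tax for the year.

£608.67

1 Jan – 31 Jan 2014: 1 month at 4.05% → £22000 × 4.05% × 1/12 = £74.2500
1 Feb – 31 Dec 2014: 11 months at 2.65% → £22000 × 2.65% × 11/12 = £534.4167
Total = £608.6667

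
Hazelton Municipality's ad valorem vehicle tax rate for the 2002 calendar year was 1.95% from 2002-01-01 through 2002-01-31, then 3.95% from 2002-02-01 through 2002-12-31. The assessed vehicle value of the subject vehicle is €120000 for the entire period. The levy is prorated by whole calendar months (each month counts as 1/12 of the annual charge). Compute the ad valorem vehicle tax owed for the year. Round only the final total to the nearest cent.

€4540.00

2002-01-01 to 2002-01-31: 1 month at 1.95% → €120000 × 1.95% × 1/12 = €195.0000
2002-02-01 to 2002-12-31: 11 months at 3.95% → €120000 × 3.95% × 11/12 = €4345.0000
Total = €4540.0000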